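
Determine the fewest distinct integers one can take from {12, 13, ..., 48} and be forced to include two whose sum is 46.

27

A set avoiding the sum 46 can contain at most one of each pair {x, 46−x}, plus the 15 elements whose complement lies outside the range or equal to its own complement.
The integers 23, …, 48 (26 of them) are such a set: any two sum to at least 23+24 = 47 > 46.
Any 27th integer completes one of the 11 pairs, so 27 choices force a sum of 46.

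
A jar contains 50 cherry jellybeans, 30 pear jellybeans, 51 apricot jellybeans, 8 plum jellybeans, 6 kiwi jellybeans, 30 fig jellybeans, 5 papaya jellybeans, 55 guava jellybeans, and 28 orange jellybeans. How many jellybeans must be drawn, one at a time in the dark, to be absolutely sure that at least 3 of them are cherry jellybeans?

In the worst case for collecting cherry jellybeans, every non-cherry jellybean comes out first.
There are 30 + 51 + 8 + 6 + 30 + 5 + 55 + 28 = 213 non-cherry jellybeans altogether.
After those, each further jellybean must be cherry, so 213 + 3 = 216 draws guarantee 3 cherry jellybeans.

216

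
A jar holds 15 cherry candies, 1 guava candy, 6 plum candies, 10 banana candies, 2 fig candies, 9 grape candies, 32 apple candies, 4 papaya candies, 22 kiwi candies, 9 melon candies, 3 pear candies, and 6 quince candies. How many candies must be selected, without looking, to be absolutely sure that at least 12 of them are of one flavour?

84

By pigeonhole, put each drawn candy into a box by flavour. The largest draw with every box below 12 takes min(count, 11) from each flavour; flavours with fewer than 11 contribute all they have.
Σ min(cᵢ, 11) = 11 + 1 + 6 + 10 + 2 + 9 + 11 + 4 + 11 + 9 + 3 + 6 = 83.
Draw number 83 + 1 = 84 must push one box to 12.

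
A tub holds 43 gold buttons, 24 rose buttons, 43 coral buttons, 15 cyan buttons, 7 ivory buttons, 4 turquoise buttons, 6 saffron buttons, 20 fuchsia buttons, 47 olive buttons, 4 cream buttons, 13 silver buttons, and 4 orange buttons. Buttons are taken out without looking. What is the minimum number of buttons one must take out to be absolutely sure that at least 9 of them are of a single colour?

82

An adversary could hand out at most 8 buttons per colour (5 colours run out sooner): 8 + 8 + 8 + 8 + 7 + 4 + 6 + 8 + 8 + 4 + 8 + 4 = 81 buttons and still no colour has 9.
One more button lands in a colour already at 8, so 82 draws are enough and 81 are not.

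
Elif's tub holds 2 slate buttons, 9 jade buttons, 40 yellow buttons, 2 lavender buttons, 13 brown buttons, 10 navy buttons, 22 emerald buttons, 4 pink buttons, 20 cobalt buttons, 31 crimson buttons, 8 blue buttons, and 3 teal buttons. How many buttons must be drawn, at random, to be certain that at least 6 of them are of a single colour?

52

The 12 colours are the holes; the buttons drawn are the pigeons.
To avoid 6 of any one colour, the worst case takes at most 5 of each colour, or every button of a colour that has fewer than 5.
That gives 2 + 5 + 5 + 2 + 5 + 5 + 5 + 4 + 5 + 5 + 5 + 3 = 51 buttons with no colour reaching 6.
The next button forces some colour to 6, so 51 + 1 = 52.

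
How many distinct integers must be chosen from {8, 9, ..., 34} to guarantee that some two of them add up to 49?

18

Two chosen integers sum to 49 exactly when both halves of some pair {x, 49−x} with 15 ≤ x ≤ 49−x ≤ 34 are chosen — 10 such pairs.
The remaining 7 elements (those with no distinct partner in range) can never complete a 49-sum, so the worst case takes all of them and one from each pair: 7 + 10 = 17.
The 18th integer has to be the second member of some pair, so 17 + 1 = 18.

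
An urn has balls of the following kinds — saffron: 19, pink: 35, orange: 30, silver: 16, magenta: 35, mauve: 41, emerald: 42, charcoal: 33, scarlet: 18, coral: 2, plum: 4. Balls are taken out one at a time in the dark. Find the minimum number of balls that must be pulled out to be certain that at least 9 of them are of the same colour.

Pigeonhole: put each drawn ball into a box by colour. The largest draw with every box below 9 takes min(count, 8) from each colour; colours with fewer than 8 contribute all they have.
Σ min(cᵢ, 8) = 8 + 8 + 8 + 8 + 8 + 8 + 8 + 8 + 8 + 2 + 4 = 78.
Draw number 78 + 1 = 79 must push one box to 9.

79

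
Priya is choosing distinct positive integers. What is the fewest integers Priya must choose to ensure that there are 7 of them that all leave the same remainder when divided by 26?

By the pigeonhole principle, the 26 residue classes mod 26 are the pigeonholes.
With 156 integers one could put 6 in each residue class and have no class reach 7.
The 157th integer pushes some class to 7, so 26·6 + 1 = 157.

157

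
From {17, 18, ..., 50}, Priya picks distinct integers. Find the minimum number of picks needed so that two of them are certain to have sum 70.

A set avoiding the sum 70 can contain at most one of each pair {x, 70−x}, plus the 4 elements whose complement lies outside the range or equal to its own complement.
The integers 17, …, 35 (19 of them) are such a set: any two sum to at least 17+18 = 35 and at most 34+35 = 69 < 70.
Any 20th integer completes one of the 15 pairs, so 20 choices force a sum of 70.

20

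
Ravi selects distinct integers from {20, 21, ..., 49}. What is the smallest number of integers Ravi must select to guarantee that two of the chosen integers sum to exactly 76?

20

Group the elements by complementary pair {x, 76−x}: {27,49}, {28,48}, {29,47}, …, giving 11 two-element pairs, the single value 38 (it cannot pair with itself since the integers are distinct), and 7 integers whose partner 76−x falls outside [20,49].
By pigeonhole, treating each of those 19 groups as a pigeonhole, one can pick one integer per group — 19 integers — with no two summing to 76.
The 20th integer lands in an occupied pair, forcing a sum of 76.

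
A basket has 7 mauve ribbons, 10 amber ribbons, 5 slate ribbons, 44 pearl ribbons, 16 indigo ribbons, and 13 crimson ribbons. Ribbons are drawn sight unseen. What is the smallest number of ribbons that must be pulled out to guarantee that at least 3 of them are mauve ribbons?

91

In the worst case for collecting mauve ribbons, every non-mauve ribbon comes out first.
There are 10 + 5 + 44 + 16 + 13 = 88 non-mauve ribbons altogether.
After those, each further ribbon must be mauve, so 88 + 3 = 91 draws guarantee 3 mauve ribbons.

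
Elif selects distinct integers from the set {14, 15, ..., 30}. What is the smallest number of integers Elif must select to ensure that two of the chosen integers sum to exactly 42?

A set avoiding the sum 42 can contain at most one of each pair {x, 42−x}, plus the 3 elements whose complement lies outside the range or equal to its own complement.
The integers 21, …, 30 (10 of them) are such a set: any two sum to at least 21+22 = 43 > 42.
By pigeonhole, any 11th integer completes one of the 7 pairs, so 11 choices force a sum of 42.

11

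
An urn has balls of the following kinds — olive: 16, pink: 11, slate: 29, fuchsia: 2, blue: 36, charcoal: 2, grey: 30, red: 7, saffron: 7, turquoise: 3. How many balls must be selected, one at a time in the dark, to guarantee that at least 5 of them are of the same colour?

36

Put each drawn ball into a box by colour. The largest draw with every box below 5 takes min(count, 4) from each colour; colours with fewer than 4 contribute all they have.
Σ min(cᵢ, 4) = 4 + 4 + 4 + 2 + 4 + 2 + 4 + 4 + 4 + 3 = 35.
Draw number 35 + 1 = 36 must push one box to 5.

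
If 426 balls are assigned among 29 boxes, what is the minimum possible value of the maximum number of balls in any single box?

15

The 29 boxes are the holes and the 426 balls are the pigeons.
If every box held at most 14 balls, the total would be at most 29 × 14 = 406, which is less than 426.
So some box holds at least ⌈426/29⌉ = 15 balls.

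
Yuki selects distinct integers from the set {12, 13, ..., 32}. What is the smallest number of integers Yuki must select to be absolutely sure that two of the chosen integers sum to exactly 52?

16

Two chosen integers sum to 52 exactly when both halves of some pair {x, 52−x} with 20 ≤ x ≤ 52−x ≤ 32 are chosen — 6 such pairs.
The remaining 9 elements (those with no distinct partner in range) can never complete a 52-sum, so the worst case takes all of them and one from each pair: 9 + 6 = 15.
By the pigeonhole principle, the 16th integer has to be the second member of some pair, so 15 + 1 = 16.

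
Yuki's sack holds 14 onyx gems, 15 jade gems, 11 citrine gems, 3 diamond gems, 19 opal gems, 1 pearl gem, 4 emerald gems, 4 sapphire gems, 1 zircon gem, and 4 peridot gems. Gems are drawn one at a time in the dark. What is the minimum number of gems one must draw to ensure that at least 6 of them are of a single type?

Pigeonhole: the 10 types are the holes; the gems drawn are the pigeons.
To avoid 6 of any one type, the worst case takes at most 5 of each type, or every gem of a type that has fewer than 5.
That gives 5 + 5 + 5 + 3 + 5 + 1 + 4 + 4 + 1 + 4 = 37 gems with no type reaching 6.
The next gem forces some type to 6, so 37 + 1 = 38.

38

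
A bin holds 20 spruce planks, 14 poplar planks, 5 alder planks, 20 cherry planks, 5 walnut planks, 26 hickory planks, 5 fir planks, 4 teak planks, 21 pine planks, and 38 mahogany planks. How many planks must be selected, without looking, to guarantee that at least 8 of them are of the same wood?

62

By pigeonhole, put each drawn plank into a box by wood. The largest draw with every box below 8 takes min(count, 7) from each wood; woods with fewer than 7 contribute all they have.
Σ min(cᵢ, 7) = 7 + 7 + 5 + 7 + 5 + 7 + 5 + 4 + 7 + 7 = 61.
Draw number 61 + 1 = 62 must push one box to 8.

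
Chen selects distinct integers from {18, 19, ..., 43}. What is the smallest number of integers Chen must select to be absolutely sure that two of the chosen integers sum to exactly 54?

A set avoiding the sum 54 can contain at most one of each pair {x, 54−x}, plus the 8 elements whose complement lies outside the range or equal to its own complement.
The integers 27, …, 43 (17 of them) are such a set: any two sum to at least 27+28 = 55 > 54.
By pigeonhole, any 18th integer completes one of the 9 pairs, so 18 choices force a sum of 54.

18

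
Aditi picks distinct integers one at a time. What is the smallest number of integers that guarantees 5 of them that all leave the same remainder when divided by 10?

By the pigeonhole principle, the 10 residue classes mod 10 are the pigeonholes.
With 40 integers one could put 4 in each residue class and have no class reach 5.
The 41st integer pushes some class to 5, so 10·4 + 1 = 41.

41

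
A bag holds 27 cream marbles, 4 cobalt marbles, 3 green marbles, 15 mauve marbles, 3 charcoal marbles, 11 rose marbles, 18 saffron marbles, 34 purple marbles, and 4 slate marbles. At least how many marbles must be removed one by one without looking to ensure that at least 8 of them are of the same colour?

50

An adversary could hand out at most 7 marbles per colour (4 colours run out sooner): 7 + 4 + 3 + 7 + 3 + 7 + 7 + 7 + 4 = 49 marbles and still no colour has 8.
By the pigeonhole principle, one more marble lands in a colour already at 7, so 50 draws are enough and 49 are not.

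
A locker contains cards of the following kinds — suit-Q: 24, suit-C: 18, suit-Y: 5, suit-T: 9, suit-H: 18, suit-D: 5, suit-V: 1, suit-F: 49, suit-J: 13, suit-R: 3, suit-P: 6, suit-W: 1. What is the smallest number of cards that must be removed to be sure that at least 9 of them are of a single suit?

70

Pigeonhole: put each drawn card into a box by suit. The largest draw with every box below 9 takes min(count, 8) from each suit; suits with fewer than 8 contribute all they have.
Σ min(cᵢ, 8) = 8 + 8 + 5 + 8 + 8 + 5 + 1 + 8 + 8 + 3 + 6 + 1 = 69.
Draw number 69 + 1 = 70 must push one box to 9.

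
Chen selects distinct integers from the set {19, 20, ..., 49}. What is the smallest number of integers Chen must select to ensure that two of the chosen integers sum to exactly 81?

23

Two chosen integers sum to 81 exactly when both halves of some pair {x, 81−x} with 32 ≤ x ≤ 81−x ≤ 49 are chosen — 9 such pairs.
The remaining 13 elements (those with no distinct partner in range) can never complete a 81-sum, so the worst case takes all of them and one from each pair: 13 + 9 = 22.
By pigeonhole, the 23rd integer has to be the second member of some pair, so 22 + 1 = 23.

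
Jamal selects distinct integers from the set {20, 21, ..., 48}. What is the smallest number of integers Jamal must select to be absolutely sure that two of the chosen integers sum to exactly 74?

19

A set avoiding the sum 74 can contain at most one of each pair {x, 74−x}, plus the 7 elements whose complement lies outside the range or equal to its own complement.
The integers 20, …, 37 (18 of them) are such a set: any two sum to at least 20+21 = 41 and at most 36+37 = 73 < 74.
By pigeonhole, any 19th integer completes one of the 11 pairs, so 19 choices force a sum of 74.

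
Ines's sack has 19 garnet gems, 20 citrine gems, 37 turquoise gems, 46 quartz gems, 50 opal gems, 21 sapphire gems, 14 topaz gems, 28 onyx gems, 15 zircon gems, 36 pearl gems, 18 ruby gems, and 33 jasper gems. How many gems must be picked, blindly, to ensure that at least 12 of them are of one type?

133

The 12 types are the holes; the gems drawn are the pigeons.
To avoid 12 of any one type, the worst case takes at most 11 of each type.
That gives 11 + 11 + 11 + 11 + 11 + 11 + 11 + 11 + 11 + 11 + 11 + 11 = 132 gems with no type reaching 12.
The next gem forces some type to 12, so 132 + 1 = 133.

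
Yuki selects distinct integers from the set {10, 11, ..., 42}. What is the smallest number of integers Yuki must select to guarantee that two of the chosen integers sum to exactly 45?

21

Group the elements by complementary pair {x, 45−x}: {10,35}, {11,34}, {12,33}, …, giving 13 two-element pairs and 7 integers whose partner 45−x falls outside [10,42].
Treating each of those 20 groups as a pigeonhole, one can pick one integer per group — 20 integers — with no two summing to 45.
The 21st integer lands in an occupied pair, forcing a sum of 45.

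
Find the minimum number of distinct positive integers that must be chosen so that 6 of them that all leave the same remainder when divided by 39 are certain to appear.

Pigeonhole: the 39 residue classes mod 39 are the pigeonholes.
With 195 integers one could put 5 in each residue class and have no class reach 6.
The 196th integer pushes some class to 6, so 39·5 + 1 = 196.

196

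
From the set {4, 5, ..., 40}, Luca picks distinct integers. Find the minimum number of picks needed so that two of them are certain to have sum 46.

Group the elements by complementary pair {x, 46−x}: {6,40}, {7,39}, {8,38}, …, giving 17 two-element pairs; the single value 23 (it cannot pair with itself since the integers are distinct); and 2 integers whose partner 46−x falls outside [4,40].
Pigeonhole: treating each of those 20 groups as a pigeonhole, one can pick one integer per group — 20 integers — with no two summing to 46.
The 21st integer lands in an occupied pair, forcing a sum of 46.

21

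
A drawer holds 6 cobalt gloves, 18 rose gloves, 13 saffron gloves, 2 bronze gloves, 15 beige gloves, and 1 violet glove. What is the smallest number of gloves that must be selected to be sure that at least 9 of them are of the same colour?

An adversary could hand out at most 8 gloves per colour (cobalt, bronze, violet run out sooner): 6 + 8 + 8 + 2 + 8 + 1 = 33 gloves and still no colour has 9.
One more glove lands in a colour already at 8, so 34 draws are enough and 33 are not.

34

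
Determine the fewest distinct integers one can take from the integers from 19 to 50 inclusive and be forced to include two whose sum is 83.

Group the elements by complementary pair {x, 83−x}: {33,50}, {34,49}, {35,48}, …, giving 9 two-element pairs and 14 integers whose partner 83−x falls outside [19,50].
Pigeonhole: treating each of those 23 groups as a pigeonhole, one can pick one integer per group — 23 integers — with no two summing to 83.
The 24th integer lands in an occupied pair, forcing a sum of 83.

24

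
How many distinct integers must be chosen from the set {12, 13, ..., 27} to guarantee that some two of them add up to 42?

A set avoiding the sum 42 can contain at most one of each pair {x, 42−x}, plus the 4 elements whose complement lies outside the range or equal to its own complement.
The integers 12, …, 21 (10 of them) are such a set: any two sum to at least 12+13 = 25 and at most 20+21 = 41 < 42.
By the pigeonhole principle, any 11th integer completes one of the 6 pairs, so 11 choices force a sum of 42.

11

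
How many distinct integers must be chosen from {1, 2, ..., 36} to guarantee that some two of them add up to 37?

A set avoiding the sum 37 can contain at most one of each pair {x, 37−x}.
The integers 19, …, 36 (18 of them) are such a set: any two sum to at least 19+20 = 39 > 37.
Pigeonhole: any 19th integer completes one of the 18 pairs, so 19 choices force a sum of 37.

19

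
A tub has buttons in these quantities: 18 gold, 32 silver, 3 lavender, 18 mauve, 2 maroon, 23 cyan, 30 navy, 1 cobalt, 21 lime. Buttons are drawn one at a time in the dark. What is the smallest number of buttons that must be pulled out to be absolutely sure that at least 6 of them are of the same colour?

37

By pigeonhole, the 9 colours are the holes; the buttons drawn are the pigeons.
To avoid 6 of any one colour, the worst case takes at most 5 of each colour, or every button of a colour that has fewer than 5.
That gives 5 + 5 + 3 + 5 + 2 + 5 + 5 + 1 + 5 = 36 buttons with no colour reaching 6.
The next button forces some colour to 6, so 36 + 1 = 37.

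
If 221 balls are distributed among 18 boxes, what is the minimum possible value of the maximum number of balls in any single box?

13

Pigeonhole: the 18 boxes are the holes and the 221 balls are the pigeons.
If every box held at most 12 balls, the total would be at most 18 × 12 = 216, which is less than 221.
So some box holds at least ⌈221/18⌉ = 13 balls.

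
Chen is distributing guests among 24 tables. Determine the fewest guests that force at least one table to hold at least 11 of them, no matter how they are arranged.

With 240 guests one could put exactly 10 in each of the 24 tables, and no table would reach 11.
By the pigeonhole principle, one more guest must land in a table that already has 10, giving it 11.
So 24 × 10 + 1 = 241 guests are required.

241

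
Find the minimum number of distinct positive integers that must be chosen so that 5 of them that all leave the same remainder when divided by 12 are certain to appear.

49

By pigeonhole, the 12 residue classes mod 12 are the pigeonholes.
With 48 integers one could put 4 in each residue class and have no class reach 5.
The 49th integer pushes some class to 5, so 12·4 + 1 = 49.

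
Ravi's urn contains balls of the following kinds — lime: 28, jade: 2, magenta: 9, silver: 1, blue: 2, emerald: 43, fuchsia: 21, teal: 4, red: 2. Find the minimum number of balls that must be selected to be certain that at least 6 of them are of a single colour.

An adversary could hand out at most 5 balls per colour (5 colours run out sooner): 5 + 2 + 5 + 1 + 2 + 5 + 5 + 4 + 2 = 31 balls and still no colour has 6.
One more ball lands in a colour already at 5, so 32 draws are enough and 31 are not.

32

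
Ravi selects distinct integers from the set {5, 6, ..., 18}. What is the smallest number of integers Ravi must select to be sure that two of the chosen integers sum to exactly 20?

Two chosen integers sum to 20 exactly when both halves of some pair {x, 20−x} with 5 ≤ x ≤ 20−x ≤ 15 are chosen — 5 such pairs.
The remaining 4 elements (those with no distinct partner in range) can never complete a 20-sum, so the worst case takes all of them and one from each pair: 4 + 5 = 9.
By the pigeonhole principle, the 10th integer has to be the second member of some pair, so 9 + 1 = 10.

10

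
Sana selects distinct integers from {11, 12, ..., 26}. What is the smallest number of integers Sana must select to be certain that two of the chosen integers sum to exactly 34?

11

A set avoiding the sum 34 can contain at most one of each pair {x, 34−x}, plus the 4 elements whose complement lies outside the range or equal to its own complement.
The integers 17, …, 26 (10 of them) are such a set: any two sum to at least 17+18 = 35 > 34.
Any 11th integer completes one of the 6 pairs, so 11 choices force a sum of 34.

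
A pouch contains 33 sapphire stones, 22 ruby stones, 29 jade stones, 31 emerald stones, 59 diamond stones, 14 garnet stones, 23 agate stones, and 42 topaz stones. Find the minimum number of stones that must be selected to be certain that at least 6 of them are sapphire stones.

In the worst case for collecting sapphire stones, every non-sapphire stone comes out first.
There are 22 + 29 + 31 + 59 + 14 + 23 + 42 = 220 non-sapphire stones altogether.
After those, each further stone must be sapphire, so 220 + 6 = 226 draws guarantee 6 sapphire stones.

226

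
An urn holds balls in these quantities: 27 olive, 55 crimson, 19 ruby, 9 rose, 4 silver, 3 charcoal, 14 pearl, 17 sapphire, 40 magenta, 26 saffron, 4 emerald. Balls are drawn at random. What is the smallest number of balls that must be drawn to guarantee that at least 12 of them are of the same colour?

Put each drawn ball into a box by colour. The largest draw with every box below 12 takes min(count, 11) from each colour; colours with fewer than 11 contribute all they have.
Σ min(cᵢ, 11) = 11 + 11 + 11 + 9 + 4 + 3 + 11 + 11 + 11 + 11 + 4 = 97.
Draw number 97 + 1 = 98 must push one box to 12.

98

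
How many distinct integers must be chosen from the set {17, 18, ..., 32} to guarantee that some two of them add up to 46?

A set avoiding the sum 46 can contain at most one of each pair {x, 46−x}, plus the 4 elements whose complement lies outside the range or equal to its own complement.
The integers 23, …, 32 (10 of them) are such a set: any two sum to at least 23+24 = 47 > 46.
Pigeonhole: any 11th integer completes one of the 6 pairs, so 11 choices force a sum of 46.

11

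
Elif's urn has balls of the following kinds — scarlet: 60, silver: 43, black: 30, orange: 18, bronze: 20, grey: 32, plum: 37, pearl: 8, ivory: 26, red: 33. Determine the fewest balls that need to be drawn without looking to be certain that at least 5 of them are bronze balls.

292

In the worst case for collecting bronze balls, every non-bronze ball comes out first.
There are 60 + 43 + 30 + 18 + 32 + 37 + 8 + 26 + 33 = 287 non-bronze balls altogether.
After those, each further ball must be bronze, so 287 + 5 = 292 draws guarantee 5 bronze balls.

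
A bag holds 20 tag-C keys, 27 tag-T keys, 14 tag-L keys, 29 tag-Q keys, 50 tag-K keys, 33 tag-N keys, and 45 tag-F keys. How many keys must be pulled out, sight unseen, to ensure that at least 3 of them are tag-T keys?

In the worst case for collecting tag-T keys, every non-tag-T key comes out first.
There are 20 + 14 + 29 + 50 + 33 + 45 = 191 non-tag-T keys altogether.
After those, each further key must be tag-T, so 191 + 3 = 194 draws guarantee 3 tag-T keys.

194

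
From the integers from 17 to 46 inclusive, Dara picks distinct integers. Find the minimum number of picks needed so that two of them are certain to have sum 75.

22

A set avoiding the sum 75 can contain at most one of each pair {x, 75−x}, plus the 12 elements whose complement lies outside the range.
The integers 17, …, 37 (21 of them) are such a set: any two sum to at least 17+18 = 35 and at most 36+37 = 73 < 75.
Pigeonhole: any 22nd integer completes one of the 9 pairs, so 22 choices force a sum of 75.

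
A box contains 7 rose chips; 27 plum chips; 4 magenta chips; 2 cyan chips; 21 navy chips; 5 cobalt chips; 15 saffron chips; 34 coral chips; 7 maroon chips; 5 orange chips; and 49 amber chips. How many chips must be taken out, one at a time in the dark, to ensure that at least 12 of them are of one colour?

86

Put each drawn chip into a box by colour. The largest draw with every box below 12 takes min(count, 11) from each colour; colours with fewer than 11 contribute all they have.
Σ min(cᵢ, 11) = 7 + 11 + 4 + 2 + 11 + 5 + 11 + 11 + 7 + 5 + 11 = 85.
Draw number 85 + 1 = 86 must push one box to 12.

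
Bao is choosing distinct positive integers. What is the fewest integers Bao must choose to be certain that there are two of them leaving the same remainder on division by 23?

By the pigeonhole principle, the 23 residue classes mod 23 are the pigeonholes.
With 23 integers one could put 1 in each residue class and have no class reach 2.
The 24th integer pushes some class to 2, so 23·1 + 1 = 24.

24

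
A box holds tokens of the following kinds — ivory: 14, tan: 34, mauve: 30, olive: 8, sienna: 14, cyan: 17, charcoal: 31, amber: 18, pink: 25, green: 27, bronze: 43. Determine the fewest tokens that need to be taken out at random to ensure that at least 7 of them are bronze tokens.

In the worst case for collecting bronze tokens, every non-bronze token comes out first.
There are 14 + 34 + 30 + 8 + 14 + 17 + 31 + 18 + 25 + 27 = 218 non-bronze tokens altogether.
After those, each further token must be bronze, so 218 + 7 = 225 draws guarantee 7 bronze tokens.

225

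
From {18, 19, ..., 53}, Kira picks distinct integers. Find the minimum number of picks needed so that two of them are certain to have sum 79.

23

A set avoiding the sum 79 can contain at most one of each pair {x, 79−x}, plus the 8 elements whose complement lies outside the range.
The integers 18, …, 39 (22 of them) are such a set: any two sum to at least 18+19 = 37 and at most 38+39 = 77 < 79.
Any 23rd integer completes one of the 14 pairs, so 23 choices force a sum of 79.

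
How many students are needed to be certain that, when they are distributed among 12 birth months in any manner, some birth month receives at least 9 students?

97

With 96 students one could put exactly 8 in each of the 12 birth months, and no birth month would reach 9.
By pigeonhole, one more student must land in a birth month that already has 8, giving it 9.
So 12 × 8 + 1 = 97 students are required.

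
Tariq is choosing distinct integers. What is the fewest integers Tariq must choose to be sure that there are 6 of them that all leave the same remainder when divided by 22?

111

The 22 residue classes mod 22 are the pigeonholes.
With 110 integers one could put 5 in each residue class and have no class reach 6.
The 111th integer pushes some class to 6, so 22·5 + 1 = 111.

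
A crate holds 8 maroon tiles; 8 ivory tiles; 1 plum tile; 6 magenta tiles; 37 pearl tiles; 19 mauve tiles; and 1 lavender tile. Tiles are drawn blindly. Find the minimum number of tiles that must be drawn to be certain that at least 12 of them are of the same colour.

Put each drawn tile into a box by colour. The largest draw with every box below 12 takes min(count, 11) from each colour; colours with fewer than 11 contribute all they have.
Σ min(cᵢ, 11) = 8 + 8 + 1 + 6 + 11 + 11 + 1 = 46.
Draw number 46 + 1 = 47 must push one box to 12.

47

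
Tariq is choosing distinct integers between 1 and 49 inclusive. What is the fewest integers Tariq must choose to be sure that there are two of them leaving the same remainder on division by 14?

By pigeonhole, the 14 residue classes mod 14 are the pigeonholes.
With 14 integers one could put 1 in each residue class and have no class reach 2.
The 15th integer pushes some class to 2, so 14·1 + 1 = 15.

15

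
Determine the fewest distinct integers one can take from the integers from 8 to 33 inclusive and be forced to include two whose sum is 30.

20

Group the elements by complementary pair {x, 30−x}: {8,22}, {9,21}, {10,20}, …, giving 7 two-element pairs, the single value 15 (it cannot pair with itself since the integers are distinct), and 11 integers whose partner 30−x falls outside [8,33].
Treating each of those 19 groups as a pigeonhole, one can pick one integer per group — 19 integers — with no two summing to 30.
The 20th integer lands in an occupied pair, forcing a sum of 30.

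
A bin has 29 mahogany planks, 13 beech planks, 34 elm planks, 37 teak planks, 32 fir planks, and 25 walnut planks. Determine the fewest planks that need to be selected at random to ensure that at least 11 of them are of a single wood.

61

By the pigeonhole principle, put each drawn plank into a box by wood. The largest draw with every box below 11 takes min(count, 10) from each wood.
Σ min(cᵢ, 10) = 10 + 10 + 10 + 10 + 10 + 10 = 60.
Draw number 60 + 1 = 61 must push one box to 11.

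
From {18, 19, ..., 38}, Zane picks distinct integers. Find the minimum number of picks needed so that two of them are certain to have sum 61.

14

Group the elements by complementary pair {x, 61−x}: {23,38}, {24,37}, {25,36}, …, giving 8 two-element pairs and 5 integers whose partner 61−x falls outside [18,38].
Treating each of those 13 groups as a pigeonhole, one can pick one integer per group — 13 integers — with no two summing to 61.
The 14th integer lands in an occupied pair, forcing a sum of 61.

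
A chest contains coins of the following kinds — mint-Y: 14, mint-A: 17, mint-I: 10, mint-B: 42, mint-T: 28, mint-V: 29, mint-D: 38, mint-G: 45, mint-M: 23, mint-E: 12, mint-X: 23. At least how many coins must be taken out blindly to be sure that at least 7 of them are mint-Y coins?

In the worst case for collecting mint-Y coins, every non-mint-Y coin comes out first.
There are 17 + 10 + 42 + 28 + 29 + 38 + 45 + 23 + 12 + 23 = 267 non-mint-Y coins altogether.
After those, each further coin must be mint-Y, so 267 + 7 = 274 draws guarantee 7 mint-Y coins.

274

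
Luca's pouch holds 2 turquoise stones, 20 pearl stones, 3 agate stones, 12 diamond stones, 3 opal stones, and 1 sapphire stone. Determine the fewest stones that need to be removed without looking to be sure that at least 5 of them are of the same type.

Put each drawn stone into a box by type. The largest draw with every box below 5 takes min(count, 4) from each type; types with fewer than 4 contribute all they have.
Σ min(cᵢ, 4) = 2 + 4 + 3 + 4 + 3 + 1 = 17.
Draw number 17 + 1 = 18 must push one box to 5.

18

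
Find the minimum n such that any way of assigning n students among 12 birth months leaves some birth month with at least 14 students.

157

With 156 students one could put exactly 13 in each of the 12 birth months, and no birth month would reach 14.
One more student must land in a birth month that already has 13, giving it 14.
So 12 × 13 + 1 = 157 students are required.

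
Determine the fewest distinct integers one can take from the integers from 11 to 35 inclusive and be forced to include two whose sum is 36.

19

Two chosen integers sum to 36 exactly when both halves of some pair {x, 36−x} with 11 ≤ x ≤ 36−x ≤ 25 are chosen — 7 such pairs.
The remaining 11 elements (those with no distinct partner in range) can never complete a 36-sum, so the worst case takes all of them and one from each pair: 11 + 7 = 18.
By the pigeonhole principle, the 19th integer has to be the second member of some pair, so 18 + 1 = 19.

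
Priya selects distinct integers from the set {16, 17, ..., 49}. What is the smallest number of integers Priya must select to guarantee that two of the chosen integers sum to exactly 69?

20

Two chosen integers sum to 69 exactly when both halves of some pair {x, 69−x} with 20 ≤ x ≤ 69−x ≤ 49 are chosen — 15 such pairs.
The remaining 4 elements (those with no distinct partner in range) can never complete a 69-sum, so the worst case takes all of them and one from each pair: 4 + 15 = 19.
Pigeonhole: the 20th integer has to be the second member of some pair, so 19 + 1 = 20.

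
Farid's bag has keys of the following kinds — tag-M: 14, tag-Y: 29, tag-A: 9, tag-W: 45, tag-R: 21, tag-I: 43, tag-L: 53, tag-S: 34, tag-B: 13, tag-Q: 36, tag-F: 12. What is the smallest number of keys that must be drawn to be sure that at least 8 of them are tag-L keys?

264

In the worst case for collecting tag-L keys, every non-tag-L key comes out first.
There are 14 + 29 + 9 + 45 + 21 + 43 + 34 + 13 + 36 + 12 = 256 non-tag-L keys altogether.
After those, each further key must be tag-L, so 256 + 8 = 264 draws guarantee 8 tag-L keys.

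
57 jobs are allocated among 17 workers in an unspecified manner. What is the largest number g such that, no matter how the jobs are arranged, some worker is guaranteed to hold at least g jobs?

Pigeonhole: the 17 workers are the holes and the 57 jobs are the pigeons.
If every worker held at most 3 jobs, the total would be at most 17 × 3 = 51, which is less than 57.
So some worker holds at least ⌈57/17⌉ = 4 jobs.

4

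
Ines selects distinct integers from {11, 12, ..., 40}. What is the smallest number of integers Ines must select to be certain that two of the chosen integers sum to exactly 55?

18

A set avoiding the sum 55 can contain at most one of each pair {x, 55−x}, plus the 4 elements whose complement lies outside the range.
The integers 11, …, 27 (17 of them) are such a set: any two sum to at least 11+12 = 23 and at most 26+27 = 53 < 55.
By pigeonhole, any 18th integer completes one of the 13 pairs, so 18 choices force a sum of 55.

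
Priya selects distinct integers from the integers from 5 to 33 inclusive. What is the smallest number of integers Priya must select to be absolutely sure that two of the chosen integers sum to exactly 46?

20

Group the elements by complementary pair {x, 46−x}: {13,33}, {14,32}, {15,31}, …, giving 10 two-element pairs, the single value 23 (it cannot pair with itself since the integers are distinct), and 8 integers whose partner 46−x falls outside [5,33].
Pigeonhole: treating each of those 19 groups as a pigeonhole, one can pick one integer per group — 19 integers — with no two summing to 46.
The 20th integer lands in an occupied pair, forcing a sum of 46.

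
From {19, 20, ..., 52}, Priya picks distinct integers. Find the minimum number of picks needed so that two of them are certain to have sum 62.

Two chosen integers sum to 62 exactly when both halves of some pair {x, 62−x} with 19 ≤ x ≤ 62−x ≤ 43 are chosen — 12 such pairs.
The remaining 10 elements (those with no distinct partner in range) can never complete a 62-sum, so the worst case takes all of them and one from each pair: 10 + 12 = 22.
The 23rd integer has to be the second member of some pair, so 22 + 1 = 23.

23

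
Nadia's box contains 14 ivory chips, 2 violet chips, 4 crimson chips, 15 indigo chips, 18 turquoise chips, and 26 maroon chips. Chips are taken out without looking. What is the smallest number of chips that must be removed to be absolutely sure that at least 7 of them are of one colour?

31

The 6 colours are the holes; the chips drawn are the pigeons.
To avoid 7 of any one colour, the worst case takes at most 6 of each colour, or every chip of a colour that has fewer than 6.
That gives 6 + 2 + 4 + 6 + 6 + 6 = 30 chips with no colour reaching 7.
The next chip forces some colour to 7, so 30 + 1 = 31.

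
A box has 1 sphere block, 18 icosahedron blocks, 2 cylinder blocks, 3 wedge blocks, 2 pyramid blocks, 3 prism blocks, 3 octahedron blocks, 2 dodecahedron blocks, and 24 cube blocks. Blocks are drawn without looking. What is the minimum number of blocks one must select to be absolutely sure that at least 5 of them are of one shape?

25

Put each drawn block into a box by shape. The largest draw with every box below 5 takes min(count, 4) from each shape; shapes with fewer than 4 contribute all they have.
Σ min(cᵢ, 4) = 1 + 4 + 2 + 3 + 2 + 3 + 3 + 2 + 4 = 24.
Draw number 24 + 1 = 25 must push one box to 5.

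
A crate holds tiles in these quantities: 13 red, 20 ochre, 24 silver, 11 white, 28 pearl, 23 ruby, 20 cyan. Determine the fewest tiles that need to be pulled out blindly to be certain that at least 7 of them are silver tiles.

In the worst case for collecting silver tiles, every non-silver tile comes out first.
There are 13 + 20 + 11 + 28 + 23 + 20 = 115 non-silver tiles altogether.
After those, each further tile must be silver, so 115 + 7 = 122 draws guarantee 7 silver tiles.

122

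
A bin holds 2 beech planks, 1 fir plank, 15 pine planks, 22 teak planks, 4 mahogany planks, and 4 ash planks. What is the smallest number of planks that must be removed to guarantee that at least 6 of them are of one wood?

22

By the pigeonhole principle, put each drawn plank into a box by wood. The largest draw with every box below 6 takes min(count, 5) from each wood; woods with fewer than 5 contribute all they have.
Σ min(cᵢ, 5) = 2 + 1 + 5 + 5 + 4 + 4 = 21.
Draw number 21 + 1 = 22 must push one box to 6.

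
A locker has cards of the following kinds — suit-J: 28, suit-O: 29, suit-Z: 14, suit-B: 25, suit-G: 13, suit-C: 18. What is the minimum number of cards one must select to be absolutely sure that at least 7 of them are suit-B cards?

In the worst case for collecting suit-B cards, every non-suit-B card comes out first.
There are 28 + 29 + 14 + 13 + 18 = 102 non-suit-B cards altogether.
After those, each further card must be suit-B, so 102 + 7 = 109 draws guarantee 7 suit-B cards.

109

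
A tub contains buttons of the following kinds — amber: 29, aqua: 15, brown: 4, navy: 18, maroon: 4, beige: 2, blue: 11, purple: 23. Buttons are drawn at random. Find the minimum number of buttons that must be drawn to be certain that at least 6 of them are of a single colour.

By pigeonhole, put each drawn button into a box by colour. The largest draw with every box below 6 takes min(count, 5) from each colour; colours with fewer than 5 contribute all they have.
Σ min(cᵢ, 5) = 5 + 5 + 4 + 5 + 4 + 2 + 5 + 5 = 35.
Draw number 35 + 1 = 36 must push one box to 6.

36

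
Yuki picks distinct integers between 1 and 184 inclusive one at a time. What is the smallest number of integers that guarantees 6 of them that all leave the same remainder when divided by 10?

By the pigeonhole principle, the 10 residue classes mod 10 are the pigeonholes.
With 50 integers one could put 5 in each residue class and have no class reach 6.
The 51st integer pushes some class to 6, so 10·5 + 1 = 51.

51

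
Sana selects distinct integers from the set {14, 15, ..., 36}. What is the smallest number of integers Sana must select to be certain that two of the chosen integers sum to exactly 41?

Two chosen integers sum to 41 exactly when both halves of some pair {x, 41−x} with 14 ≤ x ≤ 41−x ≤ 27 are chosen — 7 such pairs.
The remaining 9 elements (those with no distinct partner in range) can never complete a 41-sum, so the worst case takes all of them and one from each pair: 9 + 7 = 16.
By pigeonhole, the 17th integer has to be the second member of some pair, so 16 + 1 = 17.

17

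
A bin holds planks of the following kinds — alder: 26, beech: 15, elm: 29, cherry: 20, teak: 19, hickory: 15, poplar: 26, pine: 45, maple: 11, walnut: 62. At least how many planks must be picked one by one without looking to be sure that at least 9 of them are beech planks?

In the worst case for collecting beech planks, every non-beech plank comes out first.
There are 26 + 29 + 20 + 19 + 15 + 26 + 45 + 11 + 62 = 253 non-beech planks altogether.
After those, each further plank must be beech, so 253 + 9 = 262 draws guarantee 9 beech planks.

262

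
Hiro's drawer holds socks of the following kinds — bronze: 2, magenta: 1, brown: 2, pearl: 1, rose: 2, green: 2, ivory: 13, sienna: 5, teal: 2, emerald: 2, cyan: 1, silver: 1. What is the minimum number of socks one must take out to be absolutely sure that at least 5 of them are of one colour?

25

The 12 colours are the holes; the socks drawn are the pigeons.
To avoid 5 of any one colour, the worst case takes at most 4 of each colour, or every sock of a colour that has fewer than 4.
That gives 2 + 1 + 2 + 1 + 2 + 2 + 4 + 4 + 2 + 2 + 1 + 1 = 24 socks with no colour reaching 5.
The next sock forces some colour to 5, so 24 + 1 = 25.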